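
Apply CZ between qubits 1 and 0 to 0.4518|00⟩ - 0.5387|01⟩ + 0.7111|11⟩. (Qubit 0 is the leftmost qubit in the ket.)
0.4518|00⟩ - 0.5387|01⟩ - 0.7111|11⟩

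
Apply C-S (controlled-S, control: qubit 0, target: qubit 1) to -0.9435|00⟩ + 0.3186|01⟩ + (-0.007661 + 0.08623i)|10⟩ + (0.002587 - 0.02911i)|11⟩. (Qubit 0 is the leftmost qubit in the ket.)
-0.9435|00⟩ + 0.3186|01⟩ + (-0.007661 + 0.08623i)|10⟩ + (0.02911 + 0.002587i)|11⟩

C-S leaves the control-|0⟩ kets |00⟩, |01⟩ unchanged and applies S to qubit 1 on the control-|1⟩ pair (|10⟩, |11⟩).
S = [[1, 0], [0, i]].
With a = amp(|10⟩) = (-0.007661 + 0.08623i) and b = amp(|11⟩) = (0.002587 - 0.02911i):
new amp(|10⟩) = (1)·a = (-0.007661 + 0.08623i)
new amp(|11⟩) = (i)·b = (0.02911 + 0.002587i)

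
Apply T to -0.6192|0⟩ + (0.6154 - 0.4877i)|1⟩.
-0.6192|0⟩ + (0.78 + 0.0903i)|1⟩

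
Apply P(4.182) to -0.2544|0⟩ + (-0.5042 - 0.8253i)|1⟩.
-0.2544|0⟩ + (-0.4569 + 0.8524i)|1⟩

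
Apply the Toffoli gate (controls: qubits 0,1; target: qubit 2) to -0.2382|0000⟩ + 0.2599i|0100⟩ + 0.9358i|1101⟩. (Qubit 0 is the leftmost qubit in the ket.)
-0.2382|0000⟩ + 0.2599i|0100⟩ + 0.9358i|1111⟩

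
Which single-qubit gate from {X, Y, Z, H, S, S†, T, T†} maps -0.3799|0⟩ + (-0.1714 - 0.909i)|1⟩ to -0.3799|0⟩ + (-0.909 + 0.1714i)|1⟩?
S†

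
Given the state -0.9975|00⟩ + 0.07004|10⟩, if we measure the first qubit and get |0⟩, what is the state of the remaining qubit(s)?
-|0⟩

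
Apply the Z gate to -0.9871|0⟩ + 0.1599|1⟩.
-0.9871|0⟩ - 0.1599|1⟩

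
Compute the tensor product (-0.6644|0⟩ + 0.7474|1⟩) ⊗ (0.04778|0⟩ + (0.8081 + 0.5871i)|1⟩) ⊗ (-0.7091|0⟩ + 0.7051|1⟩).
0.02251|000⟩ - 0.02238|001⟩ + (0.3807 + 0.2766i)|010⟩ + (-0.3786 - 0.275i)|011⟩ - 0.02532|100⟩ + 0.02518|101⟩ + (-0.4283 - 0.3112i)|110⟩ + (0.4259 + 0.3094i)|111⟩

amp(|b₁b₂…⟩) = product of the factor amplitudes for bits b₁, b₂, …; only kets whose every factor amplitude is nonzero survive.
|000⟩: (-0.6644)(0.04778)(-0.7091) = 0.02251
|001⟩: (-0.6644)(0.04778)(0.7051) = -0.02238
|010⟩: (-0.6644)(0.8081 + 0.5871i)(-0.7091) = (0.3807 + 0.2766i)
|011⟩: (-0.6644)(0.8081 + 0.5871i)(0.7051) = (-0.3786 - 0.275i)
|100⟩: (0.7474)(0.04778)(-0.7091) = -0.02532
|101⟩: (0.7474)(0.04778)(0.7051) = 0.02518
|110⟩: (0.7474)(0.8081 + 0.5871i)(-0.7091) = (-0.4283 - 0.3112i)
|111⟩: (0.7474)(0.8081 + 0.5871i)(0.7051) = (0.4259 + 0.3094i)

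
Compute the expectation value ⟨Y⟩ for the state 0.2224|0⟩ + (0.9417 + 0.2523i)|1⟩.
0.1122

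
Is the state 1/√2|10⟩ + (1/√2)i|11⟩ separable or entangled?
Separable

Writing the state as a|00⟩ + b|01⟩ + c|10⟩ + d|11⟩, it is a product state iff ad − bc = 0.
Here (a, b, c, d) = (0, 0, 1/√2, (1/√2)i): ad − bc = (0)((1/√2)i) − (0)(1/√2) = 0, so the state is separable.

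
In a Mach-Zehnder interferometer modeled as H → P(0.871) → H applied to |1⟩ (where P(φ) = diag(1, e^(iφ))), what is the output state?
(0.178 - 0.3825i)|0⟩ + (0.822 + 0.3825i)|1⟩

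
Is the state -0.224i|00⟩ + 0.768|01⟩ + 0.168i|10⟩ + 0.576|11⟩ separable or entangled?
Entangled

Writing the state as a|00⟩ + b|01⟩ + c|10⟩ + d|11⟩, it is a product state iff ad − bc = 0.
Here (a, b, c, d) = (-0.224i, 0.768, 0.168i, 0.576): ad − bc = (-0.224i)(0.576) − (0.768)(0.168i) = -0.258i ≠ 0, so the state is entangled.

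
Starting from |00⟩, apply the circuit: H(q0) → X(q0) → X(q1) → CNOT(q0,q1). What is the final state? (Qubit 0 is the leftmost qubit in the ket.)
1/√2|01⟩ + 1/√2|10⟩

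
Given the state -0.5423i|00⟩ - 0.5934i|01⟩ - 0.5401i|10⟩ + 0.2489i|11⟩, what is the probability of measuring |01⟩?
0.3521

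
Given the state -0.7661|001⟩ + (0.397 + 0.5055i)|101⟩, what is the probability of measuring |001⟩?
0.5869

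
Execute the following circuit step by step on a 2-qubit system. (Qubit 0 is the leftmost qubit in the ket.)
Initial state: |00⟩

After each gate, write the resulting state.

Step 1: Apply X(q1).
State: |01⟩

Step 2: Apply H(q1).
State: 1/√2|00⟩ - 1/√2|01⟩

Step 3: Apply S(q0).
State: 1/√2|00⟩ - 1/√2|01⟩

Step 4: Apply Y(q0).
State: (1/√2)i|10⟩ - (1/√2)i|11⟩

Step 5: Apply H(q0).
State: (1/2)i|00⟩ - (1/2)i|01⟩ - (1/2)i|10⟩ + (1/2)i|11⟩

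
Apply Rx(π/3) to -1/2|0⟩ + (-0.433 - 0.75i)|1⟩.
(-0.808 + 0.2165i)|0⟩ + (-0.375 - 0.3995i)|1⟩

Rx(π/3) = [[cos(θ/2), −i·sin(θ/2)], [−i·sin(θ/2), cos(θ/2)]]; θ = π/3, cos(θ/2) ≈ 0.866025, sin(θ/2) ≈ 0.5.
With a = amp(|0⟩) = -1/2 and b = amp(|1⟩) = (-0.433 - 0.75i):
new amp(|0⟩) = (0.866025)·a + (-0.5i)·b = (-0.808 + 0.2165i)
new amp(|1⟩) = (-0.5i)·a + (0.866025)·b = (-0.375 - 0.3995i)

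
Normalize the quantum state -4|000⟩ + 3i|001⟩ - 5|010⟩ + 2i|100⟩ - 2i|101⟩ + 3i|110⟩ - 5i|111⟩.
-0.417|000⟩ + 0.3128i|001⟩ - 0.5213|010⟩ + 0.2085i|100⟩ - 0.2085i|101⟩ + 0.3128i|110⟩ - 0.5213i|111⟩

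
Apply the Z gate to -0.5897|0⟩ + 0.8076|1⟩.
-0.5897|0⟩ - 0.8076|1⟩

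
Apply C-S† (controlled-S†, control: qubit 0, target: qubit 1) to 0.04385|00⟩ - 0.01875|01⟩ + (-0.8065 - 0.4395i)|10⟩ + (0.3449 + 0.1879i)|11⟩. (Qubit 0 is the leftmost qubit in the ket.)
0.04385|00⟩ - 0.01875|01⟩ + (-0.8065 - 0.4395i)|10⟩ + (0.1879 - 0.3449i)|11⟩

C-S† leaves the control-|0⟩ kets |00⟩, |01⟩ unchanged and applies S† to qubit 1 on the control-|1⟩ pair (|10⟩, |11⟩).
S† = [[1, 0], [0, -i]].
With a = amp(|10⟩) = (-0.8065 - 0.4395i) and b = amp(|11⟩) = (0.3449 + 0.1879i):
new amp(|10⟩) = (1)·a = (-0.8065 - 0.4395i)
new amp(|11⟩) = (-i)·b = (0.1879 - 0.3449i)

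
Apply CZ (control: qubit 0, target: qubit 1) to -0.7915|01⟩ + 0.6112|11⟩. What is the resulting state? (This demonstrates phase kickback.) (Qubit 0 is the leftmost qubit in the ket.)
-0.7915|01⟩ - 0.6112|11⟩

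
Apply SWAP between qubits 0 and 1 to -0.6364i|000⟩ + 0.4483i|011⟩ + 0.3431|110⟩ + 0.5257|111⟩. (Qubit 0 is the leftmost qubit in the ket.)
-0.6364i|000⟩ + 0.4483i|101⟩ + 0.3431|110⟩ + 0.5257|111⟩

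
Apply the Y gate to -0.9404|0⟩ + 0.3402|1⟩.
-0.3402i|0⟩ - 0.9404i|1⟩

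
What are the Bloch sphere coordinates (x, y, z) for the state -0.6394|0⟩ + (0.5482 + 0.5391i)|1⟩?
(-0.701, -0.6894, -0.1823)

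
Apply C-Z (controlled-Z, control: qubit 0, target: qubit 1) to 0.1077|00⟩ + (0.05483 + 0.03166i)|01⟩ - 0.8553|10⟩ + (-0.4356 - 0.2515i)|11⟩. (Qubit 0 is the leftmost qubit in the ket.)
0.1077|00⟩ + (0.05483 + 0.03166i)|01⟩ - 0.8553|10⟩ + (0.4356 + 0.2515i)|11⟩

C-Z leaves the control-|0⟩ kets |00⟩, |01⟩ unchanged and applies Z to qubit 1 on the control-|1⟩ pair (|10⟩, |11⟩).
Z = [[1, 0], [0, -1]].
With a = amp(|10⟩) = -0.8553 and b = amp(|11⟩) = (-0.4356 - 0.2515i):
new amp(|10⟩) = (1)·a = -0.8553
new amp(|11⟩) = (-1)·b = (0.4356 + 0.2515i)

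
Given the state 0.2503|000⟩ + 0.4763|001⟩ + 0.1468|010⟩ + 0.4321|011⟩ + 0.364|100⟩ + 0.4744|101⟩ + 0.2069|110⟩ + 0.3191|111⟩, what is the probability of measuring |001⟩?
0.2269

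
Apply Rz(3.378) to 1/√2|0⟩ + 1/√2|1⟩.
(-0.08339 - 0.7022i)|0⟩ + (-0.08339 + 0.7022i)|1⟩

Rz(3.378) = [[e^(−iθ/2), 0], [0, e^(iθ/2)]] with e^(±iθ/2) = cos(θ/2) ± i·sin(θ/2); θ = 3.378, cos(θ/2) ≈ -0.117929, sin(θ/2) ≈ 0.993022.
With a = amp(|0⟩) = 1/√2 and b = amp(|1⟩) = 1/√2:
new amp(|0⟩) = (-0.117929 - 0.993022i)·a = (-0.08339 - 0.7022i)
new amp(|1⟩) = (-0.117929 + 0.993022i)·b = (-0.08339 + 0.7022i)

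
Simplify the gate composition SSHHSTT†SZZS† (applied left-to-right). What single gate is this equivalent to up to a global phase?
S†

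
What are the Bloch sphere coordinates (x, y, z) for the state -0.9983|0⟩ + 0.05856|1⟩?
(-0.1169, 0, 0.9932)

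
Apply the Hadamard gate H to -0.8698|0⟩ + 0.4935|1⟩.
-0.2661|0⟩ - 0.964|1⟩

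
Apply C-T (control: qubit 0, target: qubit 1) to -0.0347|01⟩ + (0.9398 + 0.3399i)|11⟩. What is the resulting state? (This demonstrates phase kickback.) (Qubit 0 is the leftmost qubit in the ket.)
-0.0347|01⟩ + (0.4242 + 0.9049i)|11⟩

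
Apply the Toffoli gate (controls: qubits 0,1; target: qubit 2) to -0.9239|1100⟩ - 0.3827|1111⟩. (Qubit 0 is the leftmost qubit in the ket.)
-0.3827|1101⟩ - 0.9239|1110⟩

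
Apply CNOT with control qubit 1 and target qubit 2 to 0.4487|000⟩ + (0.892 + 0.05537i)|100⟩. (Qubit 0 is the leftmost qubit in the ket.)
0.4487|000⟩ + (0.892 + 0.05537i)|100⟩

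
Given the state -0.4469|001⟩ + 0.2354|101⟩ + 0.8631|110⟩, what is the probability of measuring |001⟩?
0.1997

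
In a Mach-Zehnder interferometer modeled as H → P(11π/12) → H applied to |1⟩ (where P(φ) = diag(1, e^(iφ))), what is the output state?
(0.983 - 0.1294i)|0⟩ + (0.01704 + 0.1294i)|1⟩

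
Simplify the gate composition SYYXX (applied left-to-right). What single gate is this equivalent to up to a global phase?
S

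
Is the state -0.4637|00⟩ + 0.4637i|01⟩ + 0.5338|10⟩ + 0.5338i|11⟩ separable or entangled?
Entangled

Writing the state as a|00⟩ + b|01⟩ + c|10⟩ + d|11⟩, it is a product state iff ad − bc = 0.
Here (a, b, c, d) = (-0.4637, 0.4637i, 0.5338, 0.5338i): ad − bc = (-0.4637)(0.5338i) − (0.4637i)(0.5338) = -0.495i ≠ 0, so the state is entangled.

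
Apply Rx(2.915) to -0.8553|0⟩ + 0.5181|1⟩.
(-0.0967 - 0.5148i)|0⟩ + (0.05857 + 0.8498i)|1⟩

Rx(2.915) = [[cos(θ/2), −i·sin(θ/2)], [−i·sin(θ/2), cos(θ/2)]]; θ = 2.915, cos(θ/2) ≈ 0.113054, sin(θ/2) ≈ 0.993589.
With a = amp(|0⟩) = -0.8553 and b = amp(|1⟩) = 0.5181:
new amp(|0⟩) = (0.113054)·a + (-0.993589i)·b = (-0.0967 - 0.5148i)
new amp(|1⟩) = (-0.993589i)·a + (0.113054)·b = (0.05857 + 0.8498i)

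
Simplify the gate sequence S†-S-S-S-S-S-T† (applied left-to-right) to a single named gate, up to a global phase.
T†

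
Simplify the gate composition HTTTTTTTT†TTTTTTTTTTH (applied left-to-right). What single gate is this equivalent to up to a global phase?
I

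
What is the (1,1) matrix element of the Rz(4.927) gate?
(-0.7788 + 0.6273i)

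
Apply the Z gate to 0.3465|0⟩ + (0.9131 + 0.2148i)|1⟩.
0.3465|0⟩ + (-0.9131 - 0.2148i)|1⟩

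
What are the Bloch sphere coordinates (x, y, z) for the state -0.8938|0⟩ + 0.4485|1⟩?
(-0.8017, 0, 0.5977)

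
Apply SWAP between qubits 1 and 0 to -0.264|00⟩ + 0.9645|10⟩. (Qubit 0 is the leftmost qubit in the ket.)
-0.264|00⟩ + 0.9645|01⟩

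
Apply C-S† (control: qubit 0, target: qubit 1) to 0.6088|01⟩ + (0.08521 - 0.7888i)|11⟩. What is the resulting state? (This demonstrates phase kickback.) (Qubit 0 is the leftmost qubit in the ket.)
0.6088|01⟩ + (-0.7888 - 0.08521i)|11⟩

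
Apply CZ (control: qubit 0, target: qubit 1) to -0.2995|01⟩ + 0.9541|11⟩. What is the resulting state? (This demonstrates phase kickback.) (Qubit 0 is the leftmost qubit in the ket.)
-0.2995|01⟩ - 0.9541|11⟩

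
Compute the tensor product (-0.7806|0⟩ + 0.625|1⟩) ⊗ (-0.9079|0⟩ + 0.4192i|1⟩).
0.7087|00⟩ - 0.3272i|01⟩ - 0.5674|10⟩ + 0.262i|11⟩

amp(|b₁b₂…⟩) = product of the factor amplitudes for bits b₁, b₂, …; only kets whose every factor amplitude is nonzero survive.
|00⟩: (-0.7806)(-0.9079) = 0.7087
|01⟩: (-0.7806)(0.4192i) = -0.3272i
|10⟩: (0.625)(-0.9079) = -0.5674
|11⟩: (0.625)(0.4192i) = 0.262i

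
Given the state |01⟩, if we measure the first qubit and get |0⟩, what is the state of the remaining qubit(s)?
|1⟩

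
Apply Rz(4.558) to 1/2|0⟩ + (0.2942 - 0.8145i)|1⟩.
(-0.3252 - 0.3798i)|0⟩ + (0.4273 + 0.7533i)|1⟩

Rz(4.558) = [[e^(−iθ/2), 0], [0, e^(iθ/2)]] with e^(±iθ/2) = cos(θ/2) ± i·sin(θ/2); θ = 4.558, cos(θ/2) ≈ -0.65047, sin(θ/2) ≈ 0.759532.
With a = amp(|0⟩) = 1/2 and b = amp(|1⟩) = (0.2942 - 0.8145i):
new amp(|0⟩) = (-0.65047 - 0.759532i)·a = (-0.3252 - 0.3798i)
new amp(|1⟩) = (-0.65047 + 0.759532i)·b = (0.4273 + 0.7533i)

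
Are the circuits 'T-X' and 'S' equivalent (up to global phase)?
No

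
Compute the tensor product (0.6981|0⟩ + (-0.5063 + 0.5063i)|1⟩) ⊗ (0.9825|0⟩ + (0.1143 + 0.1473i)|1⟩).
0.6859|00⟩ + (0.07979 + 0.1028i)|01⟩ + (-0.4974 + 0.4974i)|10⟩ + (-0.1324 - 0.01671i)|11⟩

amp(|b₁b₂…⟩) = product of the factor amplitudes for bits b₁, b₂, …; only kets whose every factor amplitude is nonzero survive.
|00⟩: (0.6981)(0.9825) = 0.6859
|01⟩: (0.6981)(0.1143 + 0.1473i) = (0.07979 + 0.1028i)
|10⟩: (-0.5063 + 0.5063i)(0.9825) = (-0.4974 + 0.4974i)
|11⟩: (-0.5063 + 0.5063i)(0.1143 + 0.1473i) = (-0.1324 - 0.01671i)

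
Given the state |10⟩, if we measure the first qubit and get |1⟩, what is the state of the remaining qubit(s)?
|0⟩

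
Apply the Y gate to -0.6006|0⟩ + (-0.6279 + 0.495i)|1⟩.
(0.495 + 0.6279i)|0⟩ - 0.6006i|1⟩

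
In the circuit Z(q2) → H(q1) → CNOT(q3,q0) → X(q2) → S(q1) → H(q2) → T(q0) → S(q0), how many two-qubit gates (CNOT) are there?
1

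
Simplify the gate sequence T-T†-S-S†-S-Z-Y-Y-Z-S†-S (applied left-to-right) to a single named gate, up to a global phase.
S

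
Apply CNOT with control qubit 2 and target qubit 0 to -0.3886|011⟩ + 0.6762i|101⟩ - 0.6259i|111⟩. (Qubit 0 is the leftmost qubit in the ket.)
0.6762i|001⟩ - 0.6259i|011⟩ - 0.3886|111⟩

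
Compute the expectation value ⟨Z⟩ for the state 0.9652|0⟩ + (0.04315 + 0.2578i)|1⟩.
0.8633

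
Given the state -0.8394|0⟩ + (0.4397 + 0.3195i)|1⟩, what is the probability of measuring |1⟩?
0.2954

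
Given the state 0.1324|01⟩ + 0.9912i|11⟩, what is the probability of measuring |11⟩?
0.9825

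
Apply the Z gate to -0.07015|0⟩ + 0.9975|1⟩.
-0.07015|0⟩ - 0.9975|1⟩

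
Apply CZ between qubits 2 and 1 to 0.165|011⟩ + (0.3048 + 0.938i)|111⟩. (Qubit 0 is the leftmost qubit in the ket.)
-0.165|011⟩ + (-0.3048 - 0.938i)|111⟩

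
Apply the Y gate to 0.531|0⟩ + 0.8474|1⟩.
-0.8474i|0⟩ + 0.531i|1⟩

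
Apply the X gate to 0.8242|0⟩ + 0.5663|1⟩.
0.5663|0⟩ + 0.8242|1⟩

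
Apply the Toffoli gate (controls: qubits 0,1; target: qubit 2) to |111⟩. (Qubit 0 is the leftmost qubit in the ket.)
|110⟩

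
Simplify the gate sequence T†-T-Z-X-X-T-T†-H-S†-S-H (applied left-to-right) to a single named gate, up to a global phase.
Z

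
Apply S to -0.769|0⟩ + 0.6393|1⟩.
-0.769|0⟩ + 0.6393i|1⟩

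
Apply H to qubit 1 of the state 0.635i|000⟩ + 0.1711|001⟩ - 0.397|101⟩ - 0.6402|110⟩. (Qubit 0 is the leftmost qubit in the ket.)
0.449i|000⟩ + 0.121|001⟩ + 0.449i|010⟩ + 0.121|011⟩ - 0.4527|100⟩ - 0.2807|101⟩ + 0.4527|110⟩ - 0.2807|111⟩

H on qubit 1 mixes each pair of kets that differ only in qubit 1: amplitudes (a, b) of (|…0…⟩, |…1…⟩) become ((a + b)/√2, (a − b)/√2). Kets absent from the input have amplitude 0.
(|000⟩, |010⟩): (a, b) = (0.635i, 0) → (0.449i, 0.449i)
(|001⟩, |011⟩): (a, b) = (0.1711, 0) → (0.121, 0.121)
(|100⟩, |110⟩): (a, b) = (0, -0.6402) → (-0.4527, 0.4527)
(|101⟩, |111⟩): (a, b) = (-0.397, 0) → (-0.2807, -0.2807)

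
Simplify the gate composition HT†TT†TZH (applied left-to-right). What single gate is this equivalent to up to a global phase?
X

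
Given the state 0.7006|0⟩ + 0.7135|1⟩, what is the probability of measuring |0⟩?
0.4908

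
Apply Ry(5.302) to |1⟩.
-0.4711|0⟩ - 0.8821|1⟩

Ry(5.302) = [[cos(θ/2), −sin(θ/2)], [sin(θ/2), cos(θ/2)]]; θ = 5.302, cos(θ/2) ≈ -0.882054, sin(θ/2) ≈ 0.471149.
With a = amp(|0⟩) = 0 and b = amp(|1⟩) = 1:
new amp(|0⟩) = (-0.882054)·a + (-0.471149)·b = -0.4711
new amp(|1⟩) = (0.471149)·a + (-0.882054)·b = -0.8821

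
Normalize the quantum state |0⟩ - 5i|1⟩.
0.1961|0⟩ - 0.9806i|1⟩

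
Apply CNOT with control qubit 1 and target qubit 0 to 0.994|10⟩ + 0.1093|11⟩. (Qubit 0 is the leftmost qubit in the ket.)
0.1093|01⟩ + 0.994|10⟩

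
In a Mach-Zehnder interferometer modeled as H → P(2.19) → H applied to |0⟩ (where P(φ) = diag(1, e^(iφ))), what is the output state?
(0.2098 + 0.4072i)|0⟩ + (0.7902 - 0.4072i)|1⟩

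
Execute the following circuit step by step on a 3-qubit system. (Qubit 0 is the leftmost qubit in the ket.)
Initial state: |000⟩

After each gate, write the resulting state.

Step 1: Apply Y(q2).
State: i|001⟩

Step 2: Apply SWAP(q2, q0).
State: i|100⟩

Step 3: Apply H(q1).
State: (1/√2)i|100⟩ + (1/√2)i|110⟩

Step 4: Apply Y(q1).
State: 1/√2|100⟩ - 1/√2|110⟩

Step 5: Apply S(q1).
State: 1/√2|100⟩ - (1/√2)i|110⟩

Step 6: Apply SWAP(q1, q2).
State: 1/√2|100⟩ - (1/√2)i|101⟩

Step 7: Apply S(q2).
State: 1/√2|100⟩ + 1/√2|101⟩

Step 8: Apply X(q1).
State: 1/√2|110⟩ + 1/√2|111⟩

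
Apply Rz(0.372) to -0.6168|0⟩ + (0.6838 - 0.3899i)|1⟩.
(-0.6062 + 0.1141i)|0⟩ + (0.7441 - 0.2567i)|1⟩

Rz(0.372) = [[e^(−iθ/2), 0], [0, e^(iθ/2)]] with e^(±iθ/2) = cos(θ/2) ± i·sin(θ/2); θ = 0.372, cos(θ/2) ≈ 0.982752, sin(θ/2) ≈ 0.184929.
With a = amp(|0⟩) = -0.6168 and b = amp(|1⟩) = (0.6838 - 0.3899i):
new amp(|0⟩) = (0.982752 - 0.184929i)·a = (-0.6062 + 0.1141i)
new amp(|1⟩) = (0.982752 + 0.184929i)·b = (0.7441 - 0.2567i)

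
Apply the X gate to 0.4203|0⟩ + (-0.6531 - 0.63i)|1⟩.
(-0.6531 - 0.63i)|0⟩ + 0.4203|1⟩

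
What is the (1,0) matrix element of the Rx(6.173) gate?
-0.05506i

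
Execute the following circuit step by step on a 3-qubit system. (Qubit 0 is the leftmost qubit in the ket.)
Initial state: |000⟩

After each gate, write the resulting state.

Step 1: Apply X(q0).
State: |100⟩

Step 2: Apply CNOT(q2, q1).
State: |100⟩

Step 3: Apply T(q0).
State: (1/√2 + (1/√2)i)|100⟩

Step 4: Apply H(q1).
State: (1/2 + (1/2)i)|100⟩ + (1/2 + (1/2)i)|110⟩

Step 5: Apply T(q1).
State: (1/2 + (1/2)i)|100⟩ + (1/√2)i|110⟩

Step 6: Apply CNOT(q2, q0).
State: (1/2 + (1/2)i)|100⟩ + (1/√2)i|110⟩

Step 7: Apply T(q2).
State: (1/2 + (1/2)i)|100⟩ + (1/√2)i|110⟩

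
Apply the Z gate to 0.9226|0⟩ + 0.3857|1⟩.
0.9226|0⟩ - 0.3857|1⟩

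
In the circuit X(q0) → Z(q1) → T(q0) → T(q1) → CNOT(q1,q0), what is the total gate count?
5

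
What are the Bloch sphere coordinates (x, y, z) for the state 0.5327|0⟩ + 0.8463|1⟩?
(0.9016, 0, -0.4325)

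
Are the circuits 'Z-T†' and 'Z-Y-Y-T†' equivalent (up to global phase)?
Yes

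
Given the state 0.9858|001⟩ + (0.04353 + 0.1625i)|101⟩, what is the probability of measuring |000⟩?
0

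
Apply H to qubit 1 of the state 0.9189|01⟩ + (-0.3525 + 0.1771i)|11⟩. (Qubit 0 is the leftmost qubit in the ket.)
0.6498|00⟩ - 0.6498|01⟩ + (-0.2493 + 0.1252i)|10⟩ + (0.2493 - 0.1252i)|11⟩

H on qubit 1 mixes each pair of kets that differ only in qubit 1: amplitudes (a, b) of (|…0…⟩, |…1…⟩) become ((a + b)/√2, (a − b)/√2). Kets absent from the input have amplitude 0.
(|00⟩, |01⟩): (a, b) = (0, 0.9189) → (0.6498, -0.6498)
(|10⟩, |11⟩): (a, b) = (0, (-0.3525 + 0.1771i)) → ((-0.2493 + 0.1252i), (0.2493 - 0.1252i))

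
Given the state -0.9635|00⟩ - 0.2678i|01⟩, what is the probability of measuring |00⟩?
0.9283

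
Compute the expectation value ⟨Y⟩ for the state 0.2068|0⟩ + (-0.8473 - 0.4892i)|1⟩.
-0.2023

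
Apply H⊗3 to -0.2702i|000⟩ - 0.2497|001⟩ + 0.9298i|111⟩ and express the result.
(-0.08828 + 0.2332i)|000⟩ + (0.08828 - 0.4243i)|001⟩ + (-0.08828 - 0.4243i)|010⟩ + (0.08828 + 0.2332i)|011⟩ + (-0.08828 - 0.4243i)|100⟩ + (0.08828 + 0.2332i)|101⟩ + (-0.08828 + 0.2332i)|110⟩ + (0.08828 - 0.4243i)|111⟩

H⊗3 gives amp(|y⟩) = (1/2√2) Σ_x (−1)^(x·y) amp(|x⟩), where x·y is the number of positions in which both x and y have a 1.
|000⟩: (-0.2702i - 0.2497 + 0.9298i)/(2√2) = (-0.08828 + 0.2332i)
|001⟩: (-0.2702i + 0.2497 - 0.9298i)/(2√2) = (0.08828 - 0.4243i)
|010⟩: (-0.2702i - 0.2497 - 0.9298i)/(2√2) = (-0.08828 - 0.4243i)
|011⟩: (-0.2702i + 0.2497 + 0.9298i)/(2√2) = (0.08828 + 0.2332i)
|100⟩: (-0.2702i - 0.2497 - 0.9298i)/(2√2) = (-0.08828 - 0.4243i)
|101⟩: (-0.2702i + 0.2497 + 0.9298i)/(2√2) = (0.08828 + 0.2332i)
|110⟩: (-0.2702i - 0.2497 + 0.9298i)/(2√2) = (-0.08828 + 0.2332i)
|111⟩: (-0.2702i + 0.2497 - 0.9298i)/(2√2) = (0.08828 - 0.4243i)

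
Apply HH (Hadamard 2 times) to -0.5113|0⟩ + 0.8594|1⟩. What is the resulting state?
-0.5113|0⟩ + 0.8594|1⟩

H² = I, so an even number of Hadamards cancels: H^2 = I and the state is unchanged.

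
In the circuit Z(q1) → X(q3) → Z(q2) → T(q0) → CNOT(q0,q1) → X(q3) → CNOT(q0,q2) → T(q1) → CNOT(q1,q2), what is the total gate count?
9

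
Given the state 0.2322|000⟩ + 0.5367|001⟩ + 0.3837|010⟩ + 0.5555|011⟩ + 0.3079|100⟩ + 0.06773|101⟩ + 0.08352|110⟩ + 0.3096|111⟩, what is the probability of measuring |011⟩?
0.3086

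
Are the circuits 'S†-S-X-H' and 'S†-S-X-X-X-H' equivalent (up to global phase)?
Yes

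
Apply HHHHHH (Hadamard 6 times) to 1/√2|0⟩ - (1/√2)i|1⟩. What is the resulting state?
1/√2|0⟩ - (1/√2)i|1⟩

H² = I, so an even number of Hadamards cancels: H^6 = I and the state is unchanged.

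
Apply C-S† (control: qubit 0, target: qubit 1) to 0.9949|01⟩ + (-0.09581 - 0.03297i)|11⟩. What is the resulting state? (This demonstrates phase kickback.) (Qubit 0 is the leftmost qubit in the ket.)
0.9949|01⟩ + (-0.03297 + 0.09581i)|11⟩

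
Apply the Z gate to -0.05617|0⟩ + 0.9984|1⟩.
-0.05617|0⟩ - 0.9984|1⟩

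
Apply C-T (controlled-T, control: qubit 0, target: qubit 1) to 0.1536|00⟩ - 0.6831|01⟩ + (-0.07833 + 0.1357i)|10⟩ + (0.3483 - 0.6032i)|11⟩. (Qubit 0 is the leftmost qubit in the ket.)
0.1536|00⟩ - 0.6831|01⟩ + (-0.07833 + 0.1357i)|10⟩ + (0.6728 - 0.1802i)|11⟩

C-T leaves the control-|0⟩ kets |00⟩, |01⟩ unchanged and applies T to qubit 1 on the control-|1⟩ pair (|10⟩, |11⟩).
T = [[1, 0], [0, (1/√2 + (1/√2)i)]].
With a = amp(|10⟩) = (-0.07833 + 0.1357i) and b = amp(|11⟩) = (0.3483 - 0.6032i):
new amp(|10⟩) = (1)·a = (-0.07833 + 0.1357i)
new amp(|11⟩) = (1/√2 + (1/√2)i)·b = (0.6728 - 0.1802i)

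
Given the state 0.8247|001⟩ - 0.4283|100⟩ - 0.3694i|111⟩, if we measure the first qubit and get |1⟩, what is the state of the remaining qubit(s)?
-0.7573|00⟩ - 0.6531i|11⟩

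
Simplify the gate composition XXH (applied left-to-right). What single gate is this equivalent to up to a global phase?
H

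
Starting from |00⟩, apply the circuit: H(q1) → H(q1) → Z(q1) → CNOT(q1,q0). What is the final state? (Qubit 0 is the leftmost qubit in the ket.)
|00⟩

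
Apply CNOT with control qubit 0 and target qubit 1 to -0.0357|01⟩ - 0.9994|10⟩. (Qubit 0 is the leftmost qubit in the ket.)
-0.0357|01⟩ - 0.9994|11⟩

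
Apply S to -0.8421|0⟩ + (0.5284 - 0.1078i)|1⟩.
-0.8421|0⟩ + (0.1078 + 0.5284i)|1⟩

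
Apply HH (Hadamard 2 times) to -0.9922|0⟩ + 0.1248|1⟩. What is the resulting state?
-0.9922|0⟩ + 0.1248|1⟩

H² = I, so an even number of Hadamards cancels: H^2 = I and the state is unchanged.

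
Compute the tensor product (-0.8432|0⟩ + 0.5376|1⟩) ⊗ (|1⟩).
-0.8432|01⟩ + 0.5376|11⟩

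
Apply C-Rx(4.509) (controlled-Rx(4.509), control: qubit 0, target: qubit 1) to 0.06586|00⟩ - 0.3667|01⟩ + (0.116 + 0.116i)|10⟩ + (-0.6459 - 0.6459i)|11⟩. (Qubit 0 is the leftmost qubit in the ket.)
0.06586|00⟩ - 0.3667|01⟩ + (-0.574 + 0.4275i)|10⟩ + (0.4979 + 0.3181i)|11⟩

C-Rx(4.509) leaves the control-|0⟩ kets |00⟩, |01⟩ unchanged and applies Rx(4.509) to qubit 1 on the control-|1⟩ pair (|10⟩, |11⟩).
Rx(4.509) = [[cos(θ/2), −i·sin(θ/2)], [−i·sin(θ/2), cos(θ/2)]]; θ = 4.509, cos(θ/2) ≈ -0.631669, sin(θ/2) ≈ 0.775239.
With a = amp(|10⟩) = (0.116 + 0.116i) and b = amp(|11⟩) = (-0.6459 - 0.6459i):
new amp(|10⟩) = (-0.631669)·a + (-0.775239i)·b = (-0.574 + 0.4275i)
new amp(|11⟩) = (-0.775239i)·a + (-0.631669)·b = (0.4979 + 0.3181i)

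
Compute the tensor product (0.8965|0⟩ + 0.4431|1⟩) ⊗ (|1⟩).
0.8965|01⟩ + 0.4431|11⟩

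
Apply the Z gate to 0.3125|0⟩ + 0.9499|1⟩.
0.3125|0⟩ - 0.9499|1⟩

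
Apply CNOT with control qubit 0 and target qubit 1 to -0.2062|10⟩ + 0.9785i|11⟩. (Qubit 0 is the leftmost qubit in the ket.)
0.9785i|10⟩ - 0.2062|11⟩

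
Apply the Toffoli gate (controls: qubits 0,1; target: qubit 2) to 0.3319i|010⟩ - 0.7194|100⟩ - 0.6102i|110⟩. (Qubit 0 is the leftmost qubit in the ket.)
0.3319i|010⟩ - 0.7194|100⟩ - 0.6102i|111⟩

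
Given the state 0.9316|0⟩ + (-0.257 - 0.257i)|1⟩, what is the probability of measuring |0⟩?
0.8679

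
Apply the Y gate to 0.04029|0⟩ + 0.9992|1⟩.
-0.9992i|0⟩ + 0.04029i|1⟩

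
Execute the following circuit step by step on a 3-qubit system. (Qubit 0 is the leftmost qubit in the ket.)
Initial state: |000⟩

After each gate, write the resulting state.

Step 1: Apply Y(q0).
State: i|100⟩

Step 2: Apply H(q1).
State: (1/√2)i|100⟩ + (1/√2)i|110⟩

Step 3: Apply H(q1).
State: i|100⟩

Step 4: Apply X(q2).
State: i|101⟩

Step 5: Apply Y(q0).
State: |001⟩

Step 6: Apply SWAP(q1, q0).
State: |001⟩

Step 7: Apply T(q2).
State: (1/√2 + (1/√2)i)|001⟩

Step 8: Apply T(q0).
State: (1/√2 + (1/√2)i)|001⟩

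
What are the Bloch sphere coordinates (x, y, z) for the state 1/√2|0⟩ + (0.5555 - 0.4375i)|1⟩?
(0.7856, -0.6187, 0.0000135)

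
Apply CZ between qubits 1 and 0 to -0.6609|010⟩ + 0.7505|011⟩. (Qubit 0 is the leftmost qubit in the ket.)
-0.6609|010⟩ + 0.7505|011⟩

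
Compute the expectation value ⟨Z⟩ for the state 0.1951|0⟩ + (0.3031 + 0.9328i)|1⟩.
-0.9239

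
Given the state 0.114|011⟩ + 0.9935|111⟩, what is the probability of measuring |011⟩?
0.013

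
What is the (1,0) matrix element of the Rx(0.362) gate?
-0.18i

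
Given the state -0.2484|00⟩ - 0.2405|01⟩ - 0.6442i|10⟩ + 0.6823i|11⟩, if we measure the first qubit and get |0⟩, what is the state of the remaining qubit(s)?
-0.7184|0⟩ - 0.6956|1⟩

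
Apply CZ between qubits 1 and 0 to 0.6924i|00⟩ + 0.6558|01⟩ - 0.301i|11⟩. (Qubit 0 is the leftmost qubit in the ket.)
0.6924i|00⟩ + 0.6558|01⟩ + 0.301i|11⟩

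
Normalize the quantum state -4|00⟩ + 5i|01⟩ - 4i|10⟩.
-0.5298|00⟩ + 0.6623i|01⟩ - 0.5298i|10⟩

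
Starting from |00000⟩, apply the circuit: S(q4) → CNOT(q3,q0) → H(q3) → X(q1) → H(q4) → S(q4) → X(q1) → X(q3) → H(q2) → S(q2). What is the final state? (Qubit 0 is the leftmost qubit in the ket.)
1/√8|00000⟩ + (1/√8)i|00001⟩ + 1/√8|00010⟩ + (1/√8)i|00011⟩ + (1/√8)i|00100⟩ - 1/√8|00101⟩ + (1/√8)i|00110⟩ - 1/√8|00111⟩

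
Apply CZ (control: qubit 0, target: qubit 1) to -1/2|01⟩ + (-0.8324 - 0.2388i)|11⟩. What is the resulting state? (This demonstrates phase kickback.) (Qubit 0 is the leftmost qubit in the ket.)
-1/2|01⟩ + (0.8324 + 0.2388i)|11⟩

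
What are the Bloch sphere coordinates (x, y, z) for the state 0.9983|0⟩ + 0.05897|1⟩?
(0.1177, 0, 0.9931)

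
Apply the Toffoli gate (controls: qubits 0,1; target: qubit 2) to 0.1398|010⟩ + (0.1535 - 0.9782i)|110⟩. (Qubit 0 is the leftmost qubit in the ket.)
0.1398|010⟩ + (0.1535 - 0.9782i)|111⟩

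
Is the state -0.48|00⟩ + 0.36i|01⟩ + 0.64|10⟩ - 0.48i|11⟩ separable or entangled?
Separable

Writing the state as a|00⟩ + b|01⟩ + c|10⟩ + d|11⟩, it is a product state iff ad − bc = 0.
Here (a, b, c, d) = (-0.48, 0.36i, 0.64, -0.48i): ad − bc = (-0.48)(-0.48i) − (0.36i)(0.64) = 0, so the state is separable.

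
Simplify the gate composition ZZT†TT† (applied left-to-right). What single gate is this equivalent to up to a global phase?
T†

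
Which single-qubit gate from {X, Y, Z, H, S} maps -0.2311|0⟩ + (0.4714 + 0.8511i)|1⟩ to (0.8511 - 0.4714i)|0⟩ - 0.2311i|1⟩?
Y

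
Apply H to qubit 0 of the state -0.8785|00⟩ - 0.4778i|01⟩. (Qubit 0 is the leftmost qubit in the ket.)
-0.6212|00⟩ - 0.3379i|01⟩ - 0.6212|10⟩ - 0.3379i|11⟩

H on qubit 0 mixes each pair of kets that differ only in qubit 0: amplitudes (a, b) of (|…0…⟩, |…1…⟩) become ((a + b)/√2, (a − b)/√2). Kets absent from the input have amplitude 0.
(|00⟩, |10⟩): (a, b) = (-0.8785, 0) → (-0.6212, -0.6212)
(|01⟩, |11⟩): (a, b) = (-0.4778i, 0) → (-0.3379i, -0.3379i)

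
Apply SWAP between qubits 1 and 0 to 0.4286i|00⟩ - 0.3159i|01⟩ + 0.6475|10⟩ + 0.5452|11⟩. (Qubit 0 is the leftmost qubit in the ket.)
0.4286i|00⟩ + 0.6475|01⟩ - 0.3159i|10⟩ + 0.5452|11⟩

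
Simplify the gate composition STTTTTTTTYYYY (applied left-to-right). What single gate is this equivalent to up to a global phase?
S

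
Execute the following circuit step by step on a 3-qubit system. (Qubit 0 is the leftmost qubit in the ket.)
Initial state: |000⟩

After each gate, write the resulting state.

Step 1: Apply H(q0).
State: 1/√2|000⟩ + 1/√2|100⟩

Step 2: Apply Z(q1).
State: 1/√2|000⟩ + 1/√2|100⟩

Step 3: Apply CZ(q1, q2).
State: 1/√2|000⟩ + 1/√2|100⟩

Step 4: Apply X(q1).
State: 1/√2|010⟩ + 1/√2|110⟩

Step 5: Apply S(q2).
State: 1/√2|010⟩ + 1/√2|110⟩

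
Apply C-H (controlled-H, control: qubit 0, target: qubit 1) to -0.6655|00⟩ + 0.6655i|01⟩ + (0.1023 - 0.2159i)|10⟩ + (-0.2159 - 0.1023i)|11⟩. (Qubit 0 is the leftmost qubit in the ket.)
-0.6655|00⟩ + 0.6655i|01⟩ + (-0.08033 - 0.225i)|10⟩ + (0.225 - 0.08033i)|11⟩

C-H leaves the control-|0⟩ kets |00⟩, |01⟩ unchanged and applies H to qubit 1 on the control-|1⟩ pair (|10⟩, |11⟩).
H = [[1/√2, 1/√2], [1/√2, -1/√2]].
With a = amp(|10⟩) = (0.1023 - 0.2159i) and b = amp(|11⟩) = (-0.2159 - 0.1023i):
new amp(|10⟩) = (1/√2)·a + (1/√2)·b = (-0.08033 - 0.225i)
new amp(|11⟩) = (1/√2)·a + (-1/√2)·b = (0.225 - 0.08033i)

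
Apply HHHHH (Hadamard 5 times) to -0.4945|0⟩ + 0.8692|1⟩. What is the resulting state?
0.265|0⟩ - 0.9643|1⟩

H² = I, so H^5 = H: a single Hadamard. With (a, b) = (-0.4945, 0.8692), H gives ((a + b)/√2, (a − b)/√2) = (0.265, -0.9643).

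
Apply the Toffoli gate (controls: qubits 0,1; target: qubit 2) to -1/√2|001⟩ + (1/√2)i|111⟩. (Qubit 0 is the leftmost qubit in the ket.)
-1/√2|001⟩ + (1/√2)i|110⟩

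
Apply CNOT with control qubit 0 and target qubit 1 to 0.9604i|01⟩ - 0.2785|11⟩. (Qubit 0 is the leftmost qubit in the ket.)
0.9604i|01⟩ - 0.2785|10⟩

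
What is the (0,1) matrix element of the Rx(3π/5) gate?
-0.809i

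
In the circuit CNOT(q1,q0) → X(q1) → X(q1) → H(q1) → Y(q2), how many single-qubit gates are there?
4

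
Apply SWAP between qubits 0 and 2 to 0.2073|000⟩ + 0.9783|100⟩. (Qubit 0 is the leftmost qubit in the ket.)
0.2073|000⟩ + 0.9783|001⟩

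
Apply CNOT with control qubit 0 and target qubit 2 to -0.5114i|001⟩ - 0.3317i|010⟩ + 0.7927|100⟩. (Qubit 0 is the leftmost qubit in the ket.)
-0.5114i|001⟩ - 0.3317i|010⟩ + 0.7927|101⟩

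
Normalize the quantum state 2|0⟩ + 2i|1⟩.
1/√2|0⟩ + (1/√2)i|1⟩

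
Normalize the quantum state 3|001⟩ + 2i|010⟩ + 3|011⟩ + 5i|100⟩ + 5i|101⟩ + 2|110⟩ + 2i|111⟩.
0.3354|001⟩ + 0.2236i|010⟩ + 0.3354|011⟩ + 0.559i|100⟩ + 0.559i|101⟩ + 0.2236|110⟩ + 0.2236i|111⟩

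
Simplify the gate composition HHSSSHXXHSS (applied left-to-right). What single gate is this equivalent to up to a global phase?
S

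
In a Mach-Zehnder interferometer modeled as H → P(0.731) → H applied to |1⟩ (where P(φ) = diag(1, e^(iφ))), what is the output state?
(0.1277 - 0.3338i)|0⟩ + (0.8723 + 0.3338i)|1⟩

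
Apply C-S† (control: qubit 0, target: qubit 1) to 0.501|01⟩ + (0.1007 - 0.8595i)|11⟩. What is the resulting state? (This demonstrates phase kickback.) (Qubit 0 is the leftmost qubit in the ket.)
0.501|01⟩ + (-0.8595 - 0.1007i)|11⟩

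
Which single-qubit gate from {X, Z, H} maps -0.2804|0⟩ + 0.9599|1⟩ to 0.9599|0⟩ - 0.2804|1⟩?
X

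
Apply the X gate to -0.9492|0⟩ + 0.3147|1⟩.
0.3147|0⟩ - 0.9492|1⟩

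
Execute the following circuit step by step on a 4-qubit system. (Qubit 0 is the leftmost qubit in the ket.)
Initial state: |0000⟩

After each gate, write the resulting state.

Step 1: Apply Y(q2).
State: i|0010⟩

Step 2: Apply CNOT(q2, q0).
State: i|1010⟩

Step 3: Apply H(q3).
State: (1/√2)i|1010⟩ + (1/√2)i|1011⟩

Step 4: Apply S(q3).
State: (1/√2)i|1010⟩ - 1/√2|1011⟩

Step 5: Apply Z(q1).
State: (1/√2)i|1010⟩ - 1/√2|1011⟩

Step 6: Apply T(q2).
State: (-1/2 + (1/2)i)|1010⟩ + (-1/2 - (1/2)i)|1011⟩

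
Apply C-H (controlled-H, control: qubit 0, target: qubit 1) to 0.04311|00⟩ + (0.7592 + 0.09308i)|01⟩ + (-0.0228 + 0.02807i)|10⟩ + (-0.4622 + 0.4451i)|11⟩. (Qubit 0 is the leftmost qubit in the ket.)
0.04311|00⟩ + (0.7592 + 0.09308i)|01⟩ + (-0.3429 + 0.3346i)|10⟩ + (0.3107 - 0.2949i)|11⟩

C-H leaves the control-|0⟩ kets |00⟩, |01⟩ unchanged and applies H to qubit 1 on the control-|1⟩ pair (|10⟩, |11⟩).
H = [[1/√2, 1/√2], [1/√2, -1/√2]].
With a = amp(|10⟩) = (-0.0228 + 0.02807i) and b = amp(|11⟩) = (-0.4622 + 0.4451i):
new amp(|10⟩) = (1/√2)·a + (1/√2)·b = (-0.3429 + 0.3346i)
new amp(|11⟩) = (1/√2)·a + (-1/√2)·b = (0.3107 - 0.2949i)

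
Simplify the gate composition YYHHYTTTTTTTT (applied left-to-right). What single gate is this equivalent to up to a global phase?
Y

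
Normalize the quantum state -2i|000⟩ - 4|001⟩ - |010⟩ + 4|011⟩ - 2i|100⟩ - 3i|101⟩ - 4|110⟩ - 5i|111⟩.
-0.2097i|000⟩ - 0.4193|001⟩ - 0.1048|010⟩ + 0.4193|011⟩ - 0.2097i|100⟩ - 0.3145i|101⟩ - 0.4193|110⟩ - 0.5241i|111⟩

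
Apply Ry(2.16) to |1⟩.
-0.882|0⟩ + 0.4713|1⟩

Ry(2.16) = [[cos(θ/2), −sin(θ/2)], [sin(θ/2), cos(θ/2)]]; θ = 2.16, cos(θ/2) ≈ 0.471328, sin(θ/2) ≈ 0.881958.
With a = amp(|0⟩) = 0 and b = amp(|1⟩) = 1:
new amp(|0⟩) = (0.471328)·a + (-0.881958)·b = -0.882
new amp(|1⟩) = (0.881958)·a + (0.471328)·b = 0.4713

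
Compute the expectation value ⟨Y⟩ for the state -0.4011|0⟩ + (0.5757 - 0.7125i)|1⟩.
0.5716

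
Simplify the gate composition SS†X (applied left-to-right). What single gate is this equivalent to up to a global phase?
X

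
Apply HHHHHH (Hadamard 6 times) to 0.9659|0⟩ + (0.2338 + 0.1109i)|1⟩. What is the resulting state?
0.9659|0⟩ + (0.2338 + 0.1109i)|1⟩

H² = I, so an even number of Hadamards cancels: H^6 = I and the state is unchanged.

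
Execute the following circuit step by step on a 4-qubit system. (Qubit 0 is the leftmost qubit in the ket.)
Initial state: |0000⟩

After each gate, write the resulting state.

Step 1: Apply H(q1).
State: 1/√2|0000⟩ + 1/√2|0100⟩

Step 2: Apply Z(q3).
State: 1/√2|0000⟩ + 1/√2|0100⟩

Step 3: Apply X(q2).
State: 1/√2|0010⟩ + 1/√2|0110⟩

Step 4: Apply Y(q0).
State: (1/√2)i|1010⟩ + (1/√2)i|1110⟩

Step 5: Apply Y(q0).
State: 1/√2|0010⟩ + 1/√2|0110⟩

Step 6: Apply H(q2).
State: 1/2|0000⟩ - 1/2|0010⟩ + 1/2|0100⟩ - 1/2|0110⟩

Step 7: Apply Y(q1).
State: -(1/2)i|0000⟩ + (1/2)i|0010⟩ + (1/2)i|0100⟩ - (1/2)i|0110⟩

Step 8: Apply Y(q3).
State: 1/2|0001⟩ - 1/2|0011⟩ - 1/2|0101⟩ + 1/2|0111⟩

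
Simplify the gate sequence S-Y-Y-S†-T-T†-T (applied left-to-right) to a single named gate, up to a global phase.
T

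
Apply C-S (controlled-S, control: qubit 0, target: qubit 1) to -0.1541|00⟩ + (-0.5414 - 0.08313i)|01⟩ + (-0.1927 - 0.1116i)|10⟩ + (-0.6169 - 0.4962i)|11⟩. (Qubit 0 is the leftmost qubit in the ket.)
-0.1541|00⟩ + (-0.5414 - 0.08313i)|01⟩ + (-0.1927 - 0.1116i)|10⟩ + (0.4962 - 0.6169i)|11⟩

C-S leaves the control-|0⟩ kets |00⟩, |01⟩ unchanged and applies S to qubit 1 on the control-|1⟩ pair (|10⟩, |11⟩).
S = [[1, 0], [0, i]].
With a = amp(|10⟩) = (-0.1927 - 0.1116i) and b = amp(|11⟩) = (-0.6169 - 0.4962i):
new amp(|10⟩) = (1)·a = (-0.1927 - 0.1116i)
new amp(|11⟩) = (i)·b = (0.4962 - 0.6169i)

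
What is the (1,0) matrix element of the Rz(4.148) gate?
0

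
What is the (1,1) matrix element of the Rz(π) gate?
i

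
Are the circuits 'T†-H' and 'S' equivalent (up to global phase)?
No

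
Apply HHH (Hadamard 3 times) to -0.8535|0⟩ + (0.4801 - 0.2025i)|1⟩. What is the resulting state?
(-0.264 - 0.1432i)|0⟩ + (-0.943 + 0.1432i)|1⟩

H² = I, so H^3 = H: a single Hadamard. With (a, b) = (-0.8535, (0.4801 - 0.2025i)), H gives ((a + b)/√2, (a − b)/√2) = ((-0.264 - 0.1432i), (-0.943 + 0.1432i)).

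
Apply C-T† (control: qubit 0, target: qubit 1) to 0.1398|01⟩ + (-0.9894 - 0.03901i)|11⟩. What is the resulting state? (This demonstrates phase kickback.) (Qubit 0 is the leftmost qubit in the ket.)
0.1398|01⟩ + (-0.7272 + 0.672i)|11⟩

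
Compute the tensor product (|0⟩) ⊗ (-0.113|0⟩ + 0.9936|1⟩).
-0.113|00⟩ + 0.9936|01⟩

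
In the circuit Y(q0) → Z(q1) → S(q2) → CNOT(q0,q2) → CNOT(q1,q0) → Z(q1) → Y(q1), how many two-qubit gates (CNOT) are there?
2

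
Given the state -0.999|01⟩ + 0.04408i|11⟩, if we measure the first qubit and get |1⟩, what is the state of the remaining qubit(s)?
i|1⟩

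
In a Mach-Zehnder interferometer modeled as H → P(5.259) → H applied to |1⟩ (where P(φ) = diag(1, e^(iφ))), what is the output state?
(0.2401 + 0.4271i)|0⟩ + (0.7599 - 0.4271i)|1⟩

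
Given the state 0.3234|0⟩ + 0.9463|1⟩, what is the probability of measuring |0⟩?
0.1046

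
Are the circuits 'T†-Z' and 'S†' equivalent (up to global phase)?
No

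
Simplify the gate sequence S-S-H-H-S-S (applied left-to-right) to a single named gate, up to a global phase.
I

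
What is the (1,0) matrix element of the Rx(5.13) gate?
-0.5452i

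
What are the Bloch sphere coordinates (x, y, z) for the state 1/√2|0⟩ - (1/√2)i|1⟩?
(0, -1, 0)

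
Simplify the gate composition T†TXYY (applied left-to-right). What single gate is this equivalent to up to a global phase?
X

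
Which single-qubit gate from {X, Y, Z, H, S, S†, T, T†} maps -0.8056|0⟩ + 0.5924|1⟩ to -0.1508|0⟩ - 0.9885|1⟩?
H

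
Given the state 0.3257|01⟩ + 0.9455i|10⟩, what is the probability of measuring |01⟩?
0.1061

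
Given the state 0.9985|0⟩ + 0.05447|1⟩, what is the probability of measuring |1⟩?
0.002967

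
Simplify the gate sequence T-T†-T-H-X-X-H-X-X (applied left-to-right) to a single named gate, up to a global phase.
T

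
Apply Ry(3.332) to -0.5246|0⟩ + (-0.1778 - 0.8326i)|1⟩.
(0.2269 + 0.8288i)|0⟩ + (-0.5053 + 0.07915i)|1⟩

Ry(3.332) = [[cos(θ/2), −sin(θ/2)], [sin(θ/2), cos(θ/2)]]; θ = 3.332, cos(θ/2) ≈ -0.0950599, sin(θ/2) ≈ 0.995472.
With a = amp(|0⟩) = -0.5246 and b = amp(|1⟩) = (-0.1778 - 0.8326i):
new amp(|0⟩) = (-0.0950599)·a + (-0.995472)·b = (0.2269 + 0.8288i)
new amp(|1⟩) = (0.995472)·a + (-0.0950599)·b = (-0.5053 + 0.07915i)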